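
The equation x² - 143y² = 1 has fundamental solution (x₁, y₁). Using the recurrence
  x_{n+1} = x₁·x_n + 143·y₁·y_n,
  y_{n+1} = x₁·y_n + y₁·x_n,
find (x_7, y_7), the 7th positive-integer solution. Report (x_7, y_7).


Step 1: Find the fundamental solution (x₁, y₁) of x² - 143y² = 1.
  Expand √143 as a continued fraction. a₀ = ⌊√143⌋ = 11; iterate m_{k+1} = d_k·a_k − m_k, d_{k+1} = (143 − m_{k+1}²)/d_k, a_{k+1} = ⌊(a₀ + m_{k+1})/d_{k+1}⌋ (starting m₀ = 0, d₀ = 1), with convergents p_k = a_k·p_{k-1} + p_{k-2}, q_k = a_k·q_{k-1} + q_{k-2} (p₋₁ = 1, q₋₁ = 0):
  k = 0: a₀ = 11; p₀/q₀ = 11/1; p₀² − 143·q₀² = 121 − 143 = -22.
  k = 1: m = 11, d = 22, a = ⌊(11 + 11)/22⌋ = 1; p/q = (1·11 + 1)/(1·1 + 0) = 12/1; p² − 143·q² = 144 − 143 = 1.
  The first convergent with p² − 143·q² = 1 gives the fundamental solution (x₁, y₁) = (12, 1).
Step 2: Apply the recurrence (x_{n+1}, y_{n+1}) = (x₁x_n + 143y₁y_n, x₁y_n + y₁x_n) repeatedly.
  From (x_1, y_1) = (12, 1): x_2 = 12·12 + 143·1·1 = 287; y_2 = 12·1 + 1·12 = 24.
  From (x_2, y_2) = (287, 24): x_3 = 12·287 + 143·1·24 = 6876; y_3 = 12·24 + 1·287 = 575.
  From (x_3, y_3) = (6876, 575): x_4 = 12·6876 + 143·1·575 = 164737; y_4 = 12·575 + 1·6876 = 13776.
  From (x_4, y_4) = (164737, 13776): x_5 = 12·164737 + 143·1·13776 = 3946812; y_5 = 12·13776 + 1·164737 = 330049.
  From (x_5, y_5) = (3946812, 330049): x_6 = 12·3946812 + 143·1·330049 = 94558751; y_6 = 12·330049 + 1·3946812 = 7907400.
  From (x_6, y_6) = (94558751, 7907400): x_7 = 12·94558751 + 143·1·7907400 = 2265463212; y_7 = 12·7907400 + 1·94558751 = 189447551.
Step 3: Verify x_7² - 143·y_7² = 5132323564925356944 - 5132323564925356943 = 1 (should be 1). ✓

(x_1, y_1) = (12, 1); (x_7, y_7) = (2265463212, 189447551).


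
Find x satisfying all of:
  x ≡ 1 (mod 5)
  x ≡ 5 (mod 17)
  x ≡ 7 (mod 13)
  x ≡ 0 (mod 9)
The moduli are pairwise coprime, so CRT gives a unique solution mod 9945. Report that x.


Product of moduli M = 5 · 17 · 13 · 9 = 9945.
Merge one congruence at a time:
  Start: x ≡ 1 (mod 5).
  Combine with x ≡ 5 (mod 17); new modulus lcm = 85.
    Write x = 1 + 5·t and substitute into x ≡ 5 (mod 17): 5·t ≡ 5 − 1 = 4 (mod 17).
    The inverse of 5 mod 17 is 7 (since 5·7 = 35 = 2·17 + 1), so t ≡ 7·4 = 28 ≡ 11 (mod 17).
    Then x = 1 + 5·11 = 56, valid modulo lcm(5, 17) = 85: x ≡ 56 (mod 85).
  Combine with x ≡ 7 (mod 13); new modulus lcm = 1105.
    Write x = 56 + 85·t and substitute into x ≡ 7 (mod 13): 85·t ≡ 7 − 56 = -49 (mod 13).
    Reduce coefficients mod 13: 7·t ≡ 3 (mod 13).
    The inverse of 7 mod 13 is 2 (since 7·2 = 14 = 1·13 + 1), so t ≡ 2·3 = 6 ≡ 6 (mod 13).
    Then x = 56 + 85·6 = 566, valid modulo lcm(85, 13) = 1105: x ≡ 566 (mod 1105).
  Combine with x ≡ 0 (mod 9); new modulus lcm = 9945.
    Write x = 566 + 1105·t and substitute into x ≡ 0 (mod 9): 1105·t ≡ 0 − 566 = -566 (mod 9).
    Reduce coefficients mod 9: 7·t ≡ 1 (mod 9).
    The inverse of 7 mod 9 is 4 (since 7·4 = 28 = 3·9 + 1), so t ≡ 4·1 = 4 ≡ 4 (mod 9).
    Then x = 566 + 1105·4 = 4986, valid modulo lcm(1105, 9) = 9945: x ≡ 4986 (mod 9945).
Verify against each original: 4986 mod 5 = 1, 4986 mod 17 = 5, 4986 mod 13 = 7, 4986 mod 9 = 0.

x ≡ 4986 (mod 9945).


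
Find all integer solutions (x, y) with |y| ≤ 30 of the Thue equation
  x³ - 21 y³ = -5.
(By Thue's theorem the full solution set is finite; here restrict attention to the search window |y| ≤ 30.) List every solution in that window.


The equation is x³ - 21y³ = -5. For fixed y, x³ = 21·y³ − 5, so a solution requires the RHS to be a perfect cube.
Strategy: iterate y from -30 to 30, compute RHS = 21·y³ − 5, and check whether it is a (positive or negative) perfect cube.
Check small values of y:
  y = 0: RHS = -5 is not a perfect cube.
  y = 1: RHS = 16 is not a perfect cube.
  y = -1: RHS = -26 is not a perfect cube.
  y = 2: RHS = 163 is not a perfect cube.
  y = -2: RHS = -173 is not a perfect cube.
  y = 3: RHS = 562 is not a perfect cube.
  y = -3: RHS = -572 is not a perfect cube.
Continuing the search up to |y| = 30 finds no solutions either.
No (x, y) in the scanned range satisfies the equation.

No integer solutions with |y| ≤ 30.


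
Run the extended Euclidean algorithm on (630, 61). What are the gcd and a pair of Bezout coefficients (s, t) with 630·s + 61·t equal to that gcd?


Euclidean algorithm on (630, 61) — divide until remainder is 0:
  630 = 10 · 61 + 20
  61 = 3 · 20 + 1
  20 = 20 · 1 + 0
gcd(630, 61) = 1.
Track Bezout coefficients alongside the remainders: start with r₀ = 630 = a·1 + b·0 (s = 1, t = 0) and r₁ = 61 = a·0 + b·1 (s = 0, t = 1); each new remainder r_{k+1} = r_{k-1} − q_k·r_k inherits s_{k+1} = s_{k-1} − q_k·s_k, t_{k+1} = t_{k-1} − q_k·t_k, so r_k = a·s_k + b·t_k at every step:
  q = 10: r = 20, s = 1 − 10·0 = 1, t = 0 − 10·1 = -10  (check: 630·1 + 61·(-10) = 20)
  q = 3: r = 1, s = 0 − 3·1 = -3, t = 1 − 3·(-10) = 31  (check: 630·(-3) + 61·31 = 1)
The row with r = 1 (the gcd) gives the Bezout coefficients s = -3, t = 31.
Result: 630 · (-3) + 61 · (31) = 1.

gcd(630, 61) = 1; s = -3, t = 31 (check: 630·(-3) + 61·31 = 1).


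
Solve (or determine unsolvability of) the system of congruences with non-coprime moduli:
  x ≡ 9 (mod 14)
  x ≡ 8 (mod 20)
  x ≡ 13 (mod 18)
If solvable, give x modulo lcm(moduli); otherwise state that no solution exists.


Moduli 14, 20, 18 are not pairwise coprime, so CRT works modulo lcm(m_i) when all pairwise compatibility conditions hold.
Pairwise compatibility: gcd(m_i, m_j) must divide a_i - a_j for every pair.
Merge one congruence at a time:
  Start: x ≡ 9 (mod 14).
  Combine with x ≡ 8 (mod 20): gcd(14, 20) = 2, and 8 - 9 = -1 is NOT divisible by 2.
    ⇒ system is inconsistent (no integer solution).

No solution (the system is inconsistent).


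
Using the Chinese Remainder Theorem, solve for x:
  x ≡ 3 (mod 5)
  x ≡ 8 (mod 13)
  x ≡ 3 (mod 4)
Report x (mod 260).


Moduli 5, 13, 4 are pairwise coprime; by CRT there is a unique solution modulo M = 5 · 13 · 4 = 260.
Solve pairwise, accumulating the modulus:
  Start with x ≡ 3 (mod 5).
  Combine with x ≡ 8 (mod 13): since gcd(5, 13) = 1, we get a unique residue mod 65.
    Write x = 3 + 5·t and substitute into x ≡ 8 (mod 13): 5·t ≡ 8 − 3 = 5 (mod 13).
    The inverse of 5 mod 13 is 8 (since 5·8 = 40 = 3·13 + 1), so t ≡ 8·5 = 40 ≡ 1 (mod 13).
    Then x = 3 + 5·1 = 8, valid modulo lcm(5, 13) = 65: x ≡ 8 (mod 65).
  Combine with x ≡ 3 (mod 4): since gcd(65, 4) = 1, we get a unique residue mod 260.
    Write x = 8 + 65·t and substitute into x ≡ 3 (mod 4): 65·t ≡ 3 − 8 = -5 (mod 4).
    Reduce coefficients mod 4: 1·t ≡ 3 (mod 4).
    So t ≡ 3 (mod 4).
    Then x = 8 + 65·3 = 203, valid modulo lcm(65, 4) = 260: x ≡ 203 (mod 260).
Verify: 203 mod 5 = 3 ✓, 203 mod 13 = 8 ✓, 203 mod 4 = 3 ✓.

x ≡ 203 (mod 260).


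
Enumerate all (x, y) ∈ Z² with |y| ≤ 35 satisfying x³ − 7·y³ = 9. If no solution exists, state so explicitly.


The equation is x³ - 7y³ = 9. For fixed y, x³ = 7·y³ + 9, so a solution requires the RHS to be a perfect cube.
Strategy: iterate y from -35 to 35, compute RHS = 7·y³ + 9, and check whether it is a (positive or negative) perfect cube.
Check small values of y:
  y = 0: RHS = 9 is not a perfect cube.
  y = 1: RHS = 16 is not a perfect cube.
  y = -1: RHS = 2 is not a perfect cube.
  y = 2: RHS = 65 is not a perfect cube.
  y = -2: RHS = -47 is not a perfect cube.
  y = 3: RHS = 198 is not a perfect cube.
  y = -3: RHS = -180 is not a perfect cube.
Continuing the search up to |y| = 35 finds no solutions either.
No (x, y) in the scanned range satisfies the equation.

No integer solutions with |y| ≤ 35.


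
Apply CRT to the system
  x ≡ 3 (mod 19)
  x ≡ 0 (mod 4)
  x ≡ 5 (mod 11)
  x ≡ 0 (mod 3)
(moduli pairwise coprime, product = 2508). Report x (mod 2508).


Product of moduli M = 19 · 4 · 11 · 3 = 2508.
Merge one congruence at a time:
  Start: x ≡ 3 (mod 19).
  Combine with x ≡ 0 (mod 4); new modulus lcm = 76.
    Write x = 3 + 19·t and substitute into x ≡ 0 (mod 4): 19·t ≡ 0 − 3 = -3 (mod 4).
    Reduce coefficients mod 4: 3·t ≡ 1 (mod 4).
    The inverse of 3 mod 4 is 3 (since 3·3 = 9 = 2·4 + 1), so t ≡ 3·1 = 3 ≡ 3 (mod 4).
    Then x = 3 + 19·3 = 60, valid modulo lcm(19, 4) = 76: x ≡ 60 (mod 76).
  Combine with x ≡ 5 (mod 11); new modulus lcm = 836.
    Write x = 60 + 76·t and substitute into x ≡ 5 (mod 11): 76·t ≡ 5 − 60 = -55 (mod 11).
    Reduce coefficients mod 11: 10·t ≡ 0 (mod 11).
    The inverse of 10 mod 11 is 10 (since 10·10 = 100 = 9·11 + 1), so t ≡ 10·0 = 0 ≡ 0 (mod 11).
    Then x = 60 + 76·0 = 60, valid modulo lcm(76, 11) = 836: x ≡ 60 (mod 836).
  Combine with x ≡ 0 (mod 3); new modulus lcm = 2508.
    Write x = 60 + 836·t and substitute into x ≡ 0 (mod 3): 836·t ≡ 0 − 60 = -60 (mod 3).
    Reduce coefficients mod 3: 2·t ≡ 0 (mod 3).
    The inverse of 2 mod 3 is 2 (since 2·2 = 4 = 1·3 + 1), so t ≡ 2·0 = 0 ≡ 0 (mod 3).
    Then x = 60 + 836·0 = 60, valid modulo lcm(836, 3) = 2508: x ≡ 60 (mod 2508).
Verify against each original: 60 mod 19 = 3, 60 mod 4 = 0, 60 mod 11 = 5, 60 mod 3 = 0.

x ≡ 60 (mod 2508).


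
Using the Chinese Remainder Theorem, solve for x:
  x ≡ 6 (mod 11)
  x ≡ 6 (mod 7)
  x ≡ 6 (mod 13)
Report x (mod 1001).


Moduli 11, 7, 13 are pairwise coprime; by CRT there is a unique solution modulo M = 11 · 7 · 13 = 1001.
Solve pairwise, accumulating the modulus:
  Start with x ≡ 6 (mod 11).
  Combine with x ≡ 6 (mod 7): since gcd(11, 7) = 1, we get a unique residue mod 77.
    Write x = 6 + 11·t and substitute into x ≡ 6 (mod 7): 11·t ≡ 6 − 6 = 0 (mod 7).
    Reduce coefficients mod 7: 4·t ≡ 0 (mod 7).
    The inverse of 4 mod 7 is 2 (since 4·2 = 8 = 1·7 + 1), so t ≡ 2·0 = 0 ≡ 0 (mod 7).
    Then x = 6 + 11·0 = 6, valid modulo lcm(11, 7) = 77: x ≡ 6 (mod 77).
  Combine with x ≡ 6 (mod 13): since gcd(77, 13) = 1, we get a unique residue mod 1001.
    Write x = 6 + 77·t and substitute into x ≡ 6 (mod 13): 77·t ≡ 6 − 6 = 0 (mod 13).
    Reduce coefficients mod 13: 12·t ≡ 0 (mod 13).
    The inverse of 12 mod 13 is 12 (since 12·12 = 144 = 11·13 + 1), so t ≡ 12·0 = 0 ≡ 0 (mod 13).
    Then x = 6 + 77·0 = 6, valid modulo lcm(77, 13) = 1001: x ≡ 6 (mod 1001).
Verify: 6 mod 11 = 6 ✓, 6 mod 7 = 6 ✓, 6 mod 13 = 6 ✓.

x ≡ 6 (mod 1001).


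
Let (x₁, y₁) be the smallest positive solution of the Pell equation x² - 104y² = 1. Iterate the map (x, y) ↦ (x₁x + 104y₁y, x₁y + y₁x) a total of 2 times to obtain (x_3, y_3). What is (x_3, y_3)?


Step 1: Find the fundamental solution (x₁, y₁) of x² - 104y² = 1.
  Expand √104 as a continued fraction. a₀ = ⌊√104⌋ = 10; iterate m_{k+1} = d_k·a_k − m_k, d_{k+1} = (104 − m_{k+1}²)/d_k, a_{k+1} = ⌊(a₀ + m_{k+1})/d_{k+1}⌋ (starting m₀ = 0, d₀ = 1), with convergents p_k = a_k·p_{k-1} + p_{k-2}, q_k = a_k·q_{k-1} + q_{k-2} (p₋₁ = 1, q₋₁ = 0):
  k = 0: a₀ = 10; p₀/q₀ = 10/1; p₀² − 104·q₀² = 100 − 104 = -4.
  k = 1: m = 10, d = 4, a = ⌊(10 + 10)/4⌋ = 5; p/q = (5·10 + 1)/(5·1 + 0) = 51/5; p² − 104·q² = 2601 − 2600 = 1.
  The first convergent with p² − 104·q² = 1 gives the fundamental solution (x₁, y₁) = (51, 5).
Step 2: Apply the recurrence (x_{n+1}, y_{n+1}) = (x₁x_n + 104y₁y_n, x₁y_n + y₁x_n) repeatedly.
  From (x_1, y_1) = (51, 5): x_2 = 51·51 + 104·5·5 = 5201; y_2 = 51·5 + 5·51 = 510.
  From (x_2, y_2) = (5201, 510): x_3 = 51·5201 + 104·5·510 = 530451; y_3 = 51·510 + 5·5201 = 52015.
Step 3: Verify x_3² - 104·y_3² = 281378263401 - 281378263400 = 1 (should be 1). ✓

(x_1, y_1) = (51, 5); (x_3, y_3) = (530451, 52015).


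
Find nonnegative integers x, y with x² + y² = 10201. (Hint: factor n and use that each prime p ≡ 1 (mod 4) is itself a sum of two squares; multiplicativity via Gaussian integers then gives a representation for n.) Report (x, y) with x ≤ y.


Step 1: Factor n = 10201 = 101^2.
Step 2: Check the mod-4 condition on each prime factor: 101 ≡ 1 (mod 4), exponent 2.
All primes ≡ 3 (mod 4) appear to even exponent (or don't appear), so by the two-squares theorem n IS expressible as a sum of two squares.
Step 3: Build a representation. Here n = 101 · 101 is a product of primes ≡ 1 (mod 4). Each prime p ≡ 1 (mod 4) is itself a sum of two squares; find a² by testing p − a² for a perfect square:
  101: 101 − 1² = 100 = 10² ⇒ 101 = 1² + 10².
  Combine using the Brahmagupta–Fibonacci identity (a² + b²)(c² + d²) = (ac − bd)² + (ad + bc)² = (ac + bd)² + (ad − bc)²:
  101 · 101 = 10201: from (1² + 10²)(1² + 10²), take (1·1 − 10·10, 1·10 + 10·1) = (1 − 100, 10 + 10) = (-99, 20); dropping signs (only squares matter) gives (99, 20); check 99² + 20² = 9801 + 400 = 10201 ✓.
Step 4: Order so x ≤ y and verify: 20² + 99² = 400 + 9801 = 10201 = n. ✓

n = 10201 = 20² + 99² (one valid representation with x ≤ y).


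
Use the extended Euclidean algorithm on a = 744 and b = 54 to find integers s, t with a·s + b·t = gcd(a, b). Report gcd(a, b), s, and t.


Euclidean algorithm on (744, 54) — divide until remainder is 0:
  744 = 13 · 54 + 42
  54 = 1 · 42 + 12
  42 = 3 · 12 + 6
  12 = 2 · 6 + 0
gcd(744, 54) = 6.
Track Bezout coefficients alongside the remainders: start with r₀ = 744 = a·1 + b·0 (s = 1, t = 0) and r₁ = 54 = a·0 + b·1 (s = 0, t = 1); each new remainder r_{k+1} = r_{k-1} − q_k·r_k inherits s_{k+1} = s_{k-1} − q_k·s_k, t_{k+1} = t_{k-1} − q_k·t_k, so r_k = a·s_k + b·t_k at every step:
  q = 13: r = 42, s = 1 − 13·0 = 1, t = 0 − 13·1 = -13  (check: 744·1 + 54·(-13) = 42)
  q = 1: r = 12, s = 0 − 1·1 = -1, t = 1 − 1·(-13) = 14  (check: 744·(-1) + 54·14 = 12)
  q = 3: r = 6, s = 1 − 3·(-1) = 4, t = -13 − 3·14 = -55  (check: 744·4 + 54·(-55) = 6)
The row with r = 6 (the gcd) gives the Bezout coefficients s = 4, t = -55.
Result: 744 · (4) + 54 · (-55) = 6.

gcd(744, 54) = 6; s = 4, t = -55 (check: 744·4 + 54·(-55) = 6).


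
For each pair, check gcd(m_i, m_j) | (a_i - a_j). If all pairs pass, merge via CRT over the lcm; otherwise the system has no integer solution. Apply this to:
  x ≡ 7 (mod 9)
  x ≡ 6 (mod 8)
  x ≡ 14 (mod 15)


Moduli 9, 8, 15 are not pairwise coprime, so CRT works modulo lcm(m_i) when all pairwise compatibility conditions hold.
Pairwise compatibility: gcd(m_i, m_j) must divide a_i - a_j for every pair.
Merge one congruence at a time:
  Start: x ≡ 7 (mod 9).
  Combine with x ≡ 6 (mod 8): gcd(9, 8) = 1; 6 - 7 = -1, which IS divisible by 1, so compatible.
    Write x = 7 + 9·t and substitute into x ≡ 6 (mod 8): 9·t ≡ 6 − 7 = -1 (mod 8).
    Reduce coefficients mod 8: 1·t ≡ 7 (mod 8).
    So t ≡ 7 (mod 8).
    Then x = 7 + 9·7 = 70, valid modulo lcm(9, 8) = 72: x ≡ 70 (mod 72).
  Combine with x ≡ 14 (mod 15): gcd(72, 15) = 3, and 14 - 70 = -56 is NOT divisible by 3.
    ⇒ system is inconsistent (no integer solution).

No solution (the system is inconsistent).


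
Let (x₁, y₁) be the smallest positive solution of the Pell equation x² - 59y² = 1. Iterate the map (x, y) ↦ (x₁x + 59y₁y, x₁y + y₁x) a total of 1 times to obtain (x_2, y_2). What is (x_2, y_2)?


Step 1: Find the fundamental solution (x₁, y₁) of x² - 59y² = 1.
  Expand √59 as a continued fraction. a₀ = ⌊√59⌋ = 7; iterate m_{k+1} = d_k·a_k − m_k, d_{k+1} = (59 − m_{k+1}²)/d_k, a_{k+1} = ⌊(a₀ + m_{k+1})/d_{k+1}⌋ (starting m₀ = 0, d₀ = 1), with convergents p_k = a_k·p_{k-1} + p_{k-2}, q_k = a_k·q_{k-1} + q_{k-2} (p₋₁ = 1, q₋₁ = 0):
  k = 0: a₀ = 7; p₀/q₀ = 7/1; p₀² − 59·q₀² = 49 − 59 = -10.
  k = 1: m = 7, d = 10, a = ⌊(7 + 7)/10⌋ = 1; p/q = (1·7 + 1)/(1·1 + 0) = 8/1; p² − 59·q² = 64 − 59 = 5.
  k = 2: m = 3, d = 5, a = ⌊(7 + 3)/5⌋ = 2; p/q = (2·8 + 7)/(2·1 + 1) = 23/3; p² − 59·q² = 529 − 531 = -2.
  k = 3: m = 7, d = 2, a = ⌊(7 + 7)/2⌋ = 7; p/q = (7·23 + 8)/(7·3 + 1) = 169/22; p² − 59·q² = 28561 − 28556 = 5.
  k = 4: m = 7, d = 5, a = ⌊(7 + 7)/5⌋ = 2; p/q = (2·169 + 23)/(2·22 + 3) = 361/47; p² − 59·q² = 130321 − 130331 = -10.
  k = 5: m = 3, d = 10, a = ⌊(7 + 3)/10⌋ = 1; p/q = (1·361 + 169)/(1·47 + 22) = 530/69; p² − 59·q² = 280900 − 280899 = 1.
  The first convergent with p² − 59·q² = 1 gives the fundamental solution (x₁, y₁) = (530, 69).
Step 2: Apply the recurrence (x_{n+1}, y_{n+1}) = (x₁x_n + 59y₁y_n, x₁y_n + y₁x_n) repeatedly.
  From (x_1, y_1) = (530, 69): x_2 = 530·530 + 59·69·69 = 561799; y_2 = 530·69 + 69·530 = 73140.
Step 3: Verify x_2² - 59·y_2² = 315618116401 - 315618116400 = 1 (should be 1). ✓

(x_1, y_1) = (530, 69); (x_2, y_2) = (561799, 73140).


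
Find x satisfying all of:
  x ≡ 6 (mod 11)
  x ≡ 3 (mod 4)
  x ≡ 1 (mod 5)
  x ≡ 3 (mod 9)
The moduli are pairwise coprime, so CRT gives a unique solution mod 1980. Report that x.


Product of moduli M = 11 · 4 · 5 · 9 = 1980.
Merge one congruence at a time:
  Start: x ≡ 6 (mod 11).
  Combine with x ≡ 3 (mod 4); new modulus lcm = 44.
    Write x = 6 + 11·t and substitute into x ≡ 3 (mod 4): 11·t ≡ 3 − 6 = -3 (mod 4).
    Reduce coefficients mod 4: 3·t ≡ 1 (mod 4).
    The inverse of 3 mod 4 is 3 (since 3·3 = 9 = 2·4 + 1), so t ≡ 3·1 = 3 ≡ 3 (mod 4).
    Then x = 6 + 11·3 = 39, valid modulo lcm(11, 4) = 44: x ≡ 39 (mod 44).
  Combine with x ≡ 1 (mod 5); new modulus lcm = 220.
    Write x = 39 + 44·t and substitute into x ≡ 1 (mod 5): 44·t ≡ 1 − 39 = -38 (mod 5).
    Reduce coefficients mod 5: 4·t ≡ 2 (mod 5).
    The inverse of 4 mod 5 is 4 (since 4·4 = 16 = 3·5 + 1), so t ≡ 4·2 = 8 ≡ 3 (mod 5).
    Then x = 39 + 44·3 = 171, valid modulo lcm(44, 5) = 220: x ≡ 171 (mod 220).
  Combine with x ≡ 3 (mod 9); new modulus lcm = 1980.
    Write x = 171 + 220·t and substitute into x ≡ 3 (mod 9): 220·t ≡ 3 − 171 = -168 (mod 9).
    Reduce coefficients mod 9: 4·t ≡ 3 (mod 9).
    The inverse of 4 mod 9 is 7 (since 4·7 = 28 = 3·9 + 1), so t ≡ 7·3 = 21 ≡ 3 (mod 9).
    Then x = 171 + 220·3 = 831, valid modulo lcm(220, 9) = 1980: x ≡ 831 (mod 1980).
Verify against each original: 831 mod 11 = 6, 831 mod 4 = 3, 831 mod 5 = 1, 831 mod 9 = 3.

x ≡ 831 (mod 1980).


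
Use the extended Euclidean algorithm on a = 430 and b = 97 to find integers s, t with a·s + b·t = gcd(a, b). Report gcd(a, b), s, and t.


Euclidean algorithm on (430, 97) — divide until remainder is 0:
  430 = 4 · 97 + 42
  97 = 2 · 42 + 13
  42 = 3 · 13 + 3
  13 = 4 · 3 + 1
  3 = 3 · 1 + 0
gcd(430, 97) = 1.
Track Bezout coefficients alongside the remainders: start with r₀ = 430 = a·1 + b·0 (s = 1, t = 0) and r₁ = 97 = a·0 + b·1 (s = 0, t = 1); each new remainder r_{k+1} = r_{k-1} − q_k·r_k inherits s_{k+1} = s_{k-1} − q_k·s_k, t_{k+1} = t_{k-1} − q_k·t_k, so r_k = a·s_k + b·t_k at every step:
  q = 4: r = 42, s = 1 − 4·0 = 1, t = 0 − 4·1 = -4  (check: 430·1 + 97·(-4) = 42)
  q = 2: r = 13, s = 0 − 2·1 = -2, t = 1 − 2·(-4) = 9  (check: 430·(-2) + 97·9 = 13)
  q = 3: r = 3, s = 1 − 3·(-2) = 7, t = -4 − 3·9 = -31  (check: 430·7 + 97·(-31) = 3)
  q = 4: r = 1, s = -2 − 4·7 = -30, t = 9 − 4·(-31) = 133  (check: 430·(-30) + 97·133 = 1)
The row with r = 1 (the gcd) gives the Bezout coefficients s = -30, t = 133.
Result: 430 · (-30) + 97 · (133) = 1.

gcd(430, 97) = 1; s = -30, t = 133 (check: 430·(-30) + 97·133 = 1).


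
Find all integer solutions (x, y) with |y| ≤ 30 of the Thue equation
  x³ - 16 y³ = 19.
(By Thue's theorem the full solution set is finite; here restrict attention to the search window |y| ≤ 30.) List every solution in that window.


The equation is x³ - 16y³ = 19. For fixed y, x³ = 16·y³ + 19, so a solution requires the RHS to be a perfect cube.
Strategy: iterate y from -30 to 30, compute RHS = 16·y³ + 19, and check whether it is a (positive or negative) perfect cube.
Check small values of y:
  y = 0: RHS = 19 is not a perfect cube.
  y = 1: RHS = 35 is not a perfect cube.
  y = -1: RHS = 3 is not a perfect cube.
  y = 2: RHS = 147 is not a perfect cube.
  y = -2: RHS = -109 is not a perfect cube.
  y = 3: RHS = 451 is not a perfect cube.
  y = -3: RHS = -413 is not a perfect cube.
Continuing the search up to |y| = 30 finds no solutions either.
No (x, y) in the scanned range satisfies the equation.

No integer solutions with |y| ≤ 30.


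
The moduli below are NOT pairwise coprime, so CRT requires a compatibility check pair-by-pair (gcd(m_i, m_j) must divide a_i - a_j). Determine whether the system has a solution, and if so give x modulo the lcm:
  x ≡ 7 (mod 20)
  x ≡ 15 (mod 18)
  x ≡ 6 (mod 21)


Moduli 20, 18, 21 are not pairwise coprime, so CRT works modulo lcm(m_i) when all pairwise compatibility conditions hold.
Pairwise compatibility: gcd(m_i, m_j) must divide a_i - a_j for every pair.
Merge one congruence at a time:
  Start: x ≡ 7 (mod 20).
  Combine with x ≡ 15 (mod 18): gcd(20, 18) = 2; 15 - 7 = 8, which IS divisible by 2, so compatible.
    Write x = 7 + 20·t and substitute into x ≡ 15 (mod 18): 20·t ≡ 15 − 7 = 8 (mod 18).
    Divide the congruence (and modulus) by g = 2: 10·t ≡ 4 (mod 9).
    Reduce coefficients mod 9: 1·t ≡ 4 (mod 9).
    So t ≡ 4 (mod 9).
    Then x = 7 + 20·4 = 87, valid modulo lcm(20, 18) = 180: x ≡ 87 (mod 180).
  Combine with x ≡ 6 (mod 21): gcd(180, 21) = 3; 6 - 87 = -81, which IS divisible by 3, so compatible.
    Write x = 87 + 180·t and substitute into x ≡ 6 (mod 21): 180·t ≡ 6 − 87 = -81 (mod 21).
    Divide the congruence (and modulus) by g = 3: 60·t ≡ -27 (mod 7).
    Reduce coefficients mod 7: 4·t ≡ 1 (mod 7).
    The inverse of 4 mod 7 is 2 (since 4·2 = 8 = 1·7 + 1), so t ≡ 2·1 = 2 ≡ 2 (mod 7).
    Then x = 87 + 180·2 = 447, valid modulo lcm(180, 21) = 1260: x ≡ 447 (mod 1260).
Verify: 447 mod 20 = 7, 447 mod 18 = 15, 447 mod 21 = 6.

x ≡ 447 (mod 1260).


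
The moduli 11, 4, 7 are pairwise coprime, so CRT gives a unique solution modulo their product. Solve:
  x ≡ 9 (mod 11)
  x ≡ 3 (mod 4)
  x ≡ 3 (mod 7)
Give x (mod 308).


Moduli 11, 4, 7 are pairwise coprime; by CRT there is a unique solution modulo M = 11 · 4 · 7 = 308.
Solve pairwise, accumulating the modulus:
  Start with x ≡ 9 (mod 11).
  Combine with x ≡ 3 (mod 4): since gcd(11, 4) = 1, we get a unique residue mod 44.
    Write x = 9 + 11·t and substitute into x ≡ 3 (mod 4): 11·t ≡ 3 − 9 = -6 (mod 4).
    Reduce coefficients mod 4: 3·t ≡ 2 (mod 4).
    The inverse of 3 mod 4 is 3 (since 3·3 = 9 = 2·4 + 1), so t ≡ 3·2 = 6 ≡ 2 (mod 4).
    Then x = 9 + 11·2 = 31, valid modulo lcm(11, 4) = 44: x ≡ 31 (mod 44).
  Combine with x ≡ 3 (mod 7): since gcd(44, 7) = 1, we get a unique residue mod 308.
    Write x = 31 + 44·t and substitute into x ≡ 3 (mod 7): 44·t ≡ 3 − 31 = -28 (mod 7).
    Reduce coefficients mod 7: 2·t ≡ 0 (mod 7).
    The inverse of 2 mod 7 is 4 (since 2·4 = 8 = 1·7 + 1), so t ≡ 4·0 = 0 ≡ 0 (mod 7).
    Then x = 31 + 44·0 = 31, valid modulo lcm(44, 7) = 308: x ≡ 31 (mod 308).
Verify: 31 mod 11 = 9 ✓, 31 mod 4 = 3 ✓, 31 mod 7 = 3 ✓.

x ≡ 31 (mod 308).


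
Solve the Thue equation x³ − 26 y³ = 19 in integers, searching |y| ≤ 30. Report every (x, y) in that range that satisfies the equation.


The equation is x³ - 26y³ = 19. For fixed y, x³ = 26·y³ + 19, so a solution requires the RHS to be a perfect cube.
Strategy: iterate y from -30 to 30, compute RHS = 26·y³ + 19, and check whether it is a (positive or negative) perfect cube.
Check small values of y:
  y = 0: RHS = 19 is not a perfect cube.
  y = 1: RHS = 45 is not a perfect cube.
  y = -1: RHS = -7 is not a perfect cube.
  y = 2: RHS = 227 is not a perfect cube.
  y = -2: RHS = -189 is not a perfect cube.
  y = 3: RHS = 721 is not a perfect cube.
  y = -3: RHS = -683 is not a perfect cube.
Continuing the search up to |y| = 30 finds no solutions either.
No (x, y) in the scanned range satisfies the equation.

No integer solutions with |y| ≤ 30.


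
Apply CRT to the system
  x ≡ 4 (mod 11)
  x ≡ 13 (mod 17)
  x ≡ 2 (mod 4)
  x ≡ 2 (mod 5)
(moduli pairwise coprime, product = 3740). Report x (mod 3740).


Product of moduli M = 11 · 17 · 4 · 5 = 3740.
Merge one congruence at a time:
  Start: x ≡ 4 (mod 11).
  Combine with x ≡ 13 (mod 17); new modulus lcm = 187.
    Write x = 4 + 11·t and substitute into x ≡ 13 (mod 17): 11·t ≡ 13 − 4 = 9 (mod 17).
    The inverse of 11 mod 17 is 14 (since 11·14 = 154 = 9·17 + 1), so t ≡ 14·9 = 126 ≡ 7 (mod 17).
    Then x = 4 + 11·7 = 81, valid modulo lcm(11, 17) = 187: x ≡ 81 (mod 187).
  Combine with x ≡ 2 (mod 4); new modulus lcm = 748.
    Write x = 81 + 187·t and substitute into x ≡ 2 (mod 4): 187·t ≡ 2 − 81 = -79 (mod 4).
    Reduce coefficients mod 4: 3·t ≡ 1 (mod 4).
    The inverse of 3 mod 4 is 3 (since 3·3 = 9 = 2·4 + 1), so t ≡ 3·1 = 3 ≡ 3 (mod 4).
    Then x = 81 + 187·3 = 642, valid modulo lcm(187, 4) = 748: x ≡ 642 (mod 748).
  Combine with x ≡ 2 (mod 5); new modulus lcm = 3740.
    Write x = 642 + 748·t and substitute into x ≡ 2 (mod 5): 748·t ≡ 2 − 642 = -640 (mod 5).
    Reduce coefficients mod 5: 3·t ≡ 0 (mod 5).
    The inverse of 3 mod 5 is 2 (since 3·2 = 6 = 1·5 + 1), so t ≡ 2·0 = 0 ≡ 0 (mod 5).
    Then x = 642 + 748·0 = 642, valid modulo lcm(748, 5) = 3740: x ≡ 642 (mod 3740).
Verify against each original: 642 mod 11 = 4, 642 mod 17 = 13, 642 mod 4 = 2, 642 mod 5 = 2.

x ≡ 642 (mod 3740).


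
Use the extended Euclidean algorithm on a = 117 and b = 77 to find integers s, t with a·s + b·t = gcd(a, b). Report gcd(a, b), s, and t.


Euclidean algorithm on (117, 77) — divide until remainder is 0:
  117 = 1 · 77 + 40
  77 = 1 · 40 + 37
  40 = 1 · 37 + 3
  37 = 12 · 3 + 1
  3 = 3 · 1 + 0
gcd(117, 77) = 1.
Track Bezout coefficients alongside the remainders: start with r₀ = 117 = a·1 + b·0 (s = 1, t = 0) and r₁ = 77 = a·0 + b·1 (s = 0, t = 1); each new remainder r_{k+1} = r_{k-1} − q_k·r_k inherits s_{k+1} = s_{k-1} − q_k·s_k, t_{k+1} = t_{k-1} − q_k·t_k, so r_k = a·s_k + b·t_k at every step:
  q = 1: r = 40, s = 1 − 1·0 = 1, t = 0 − 1·1 = -1  (check: 117·1 + 77·(-1) = 40)
  q = 1: r = 37, s = 0 − 1·1 = -1, t = 1 − 1·(-1) = 2  (check: 117·(-1) + 77·2 = 37)
  q = 1: r = 3, s = 1 − 1·(-1) = 2, t = -1 − 1·2 = -3  (check: 117·2 + 77·(-3) = 3)
  q = 12: r = 1, s = -1 − 12·2 = -25, t = 2 − 12·(-3) = 38  (check: 117·(-25) + 77·38 = 1)
The row with r = 1 (the gcd) gives the Bezout coefficients s = -25, t = 38.
Result: 117 · (-25) + 77 · (38) = 1.

gcd(117, 77) = 1; s = -25, t = 38 (check: 117·(-25) + 77·38 = 1).


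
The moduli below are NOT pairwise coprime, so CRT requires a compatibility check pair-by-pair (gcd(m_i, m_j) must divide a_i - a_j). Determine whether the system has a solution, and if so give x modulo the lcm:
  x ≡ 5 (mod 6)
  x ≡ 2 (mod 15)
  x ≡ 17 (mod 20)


Moduli 6, 15, 20 are not pairwise coprime, so CRT works modulo lcm(m_i) when all pairwise compatibility conditions hold.
Pairwise compatibility: gcd(m_i, m_j) must divide a_i - a_j for every pair.
Merge one congruence at a time:
  Start: x ≡ 5 (mod 6).
  Combine with x ≡ 2 (mod 15): gcd(6, 15) = 3; 2 - 5 = -3, which IS divisible by 3, so compatible.
    Write x = 5 + 6·t and substitute into x ≡ 2 (mod 15): 6·t ≡ 2 − 5 = -3 (mod 15).
    Divide the congruence (and modulus) by g = 3: 2·t ≡ -1 (mod 5).
    Reduce coefficients mod 5: 2·t ≡ 4 (mod 5).
    The inverse of 2 mod 5 is 3 (since 2·3 = 6 = 1·5 + 1), so t ≡ 3·4 = 12 ≡ 2 (mod 5).
    Then x = 5 + 6·2 = 17, valid modulo lcm(6, 15) = 30: x ≡ 17 (mod 30).
  Combine with x ≡ 17 (mod 20): gcd(30, 20) = 10; 17 - 17 = 0, which IS divisible by 10, so compatible.
    Write x = 17 + 30·t and substitute into x ≡ 17 (mod 20): 30·t ≡ 17 − 17 = 0 (mod 20).
    Divide the congruence (and modulus) by g = 10: 3·t ≡ 0 (mod 2).
    Reduce coefficients mod 2: 1·t ≡ 0 (mod 2).
    So t ≡ 0 (mod 2).
    Then x = 17 + 30·0 = 17, valid modulo lcm(30, 20) = 60: x ≡ 17 (mod 60).
Verify: 17 mod 6 = 5, 17 mod 15 = 2, 17 mod 20 = 17.

x ≡ 17 (mod 60).


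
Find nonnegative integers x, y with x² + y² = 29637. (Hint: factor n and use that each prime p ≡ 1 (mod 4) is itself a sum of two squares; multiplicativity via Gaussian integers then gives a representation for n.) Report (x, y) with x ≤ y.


Step 1: Factor n = 29637 = 3^2 · 37 · 89.
Step 2: Check the mod-4 condition on each prime factor: 3 ≡ 3 (mod 4), exponent 2 (must be even); 37 ≡ 1 (mod 4), exponent 1; 89 ≡ 1 (mod 4), exponent 1.
All primes ≡ 3 (mod 4) appear to even exponent (or don't appear), so by the two-squares theorem n IS expressible as a sum of two squares.
Step 3: Build a representation. Group n = k² · m with k = 3 and m = 37 · 89 = 3293 (a product of primes ≡ 1 (mod 4)); a representation of m scales to one of n via (k·x)² + (k·y)² = k²(x² + y²). Each prime p ≡ 1 (mod 4) is itself a sum of two squares; find a² by testing p − a² for a perfect square:
  37: 37 − 1² = 36 = 6² ⇒ 37 = 1² + 6².
  89: 89 − 1² = 88, 89 − 2² = 85, 89 − 3² = 80, 89 − 4² = 73, 89 − 5² = 64 = 8² ⇒ 89 = 5² + 8².
  Combine using the Brahmagupta–Fibonacci identity (a² + b²)(c² + d²) = (ac − bd)² + (ad + bc)² = (ac + bd)² + (ad − bc)²:
  37 · 89 = 3293: from (1² + 6²)(5² + 8²), take (1·5 − 6·8, 1·8 + 6·5) = (5 − 48, 8 + 30) = (-43, 38); dropping signs (only squares matter) gives (43, 38); check 43² + 38² = 1849 + 1444 = 3293 ✓.
  Scale by k = 3: (3·43, 3·38) = (129, 114).
Step 4: Order so x ≤ y and verify: 114² + 129² = 12996 + 16641 = 29637 = n. ✓

n = 29637 = 114² + 129² (one valid representation with x ≤ y).


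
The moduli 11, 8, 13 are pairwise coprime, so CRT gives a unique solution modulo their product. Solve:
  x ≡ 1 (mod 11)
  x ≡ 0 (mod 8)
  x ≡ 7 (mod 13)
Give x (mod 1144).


Moduli 11, 8, 13 are pairwise coprime; by CRT there is a unique solution modulo M = 11 · 8 · 13 = 1144.
Solve pairwise, accumulating the modulus:
  Start with x ≡ 1 (mod 11).
  Combine with x ≡ 0 (mod 8): since gcd(11, 8) = 1, we get a unique residue mod 88.
    Write x = 1 + 11·t and substitute into x ≡ 0 (mod 8): 11·t ≡ 0 − 1 = -1 (mod 8).
    Reduce coefficients mod 8: 3·t ≡ 7 (mod 8).
    The inverse of 3 mod 8 is 3 (since 3·3 = 9 = 1·8 + 1), so t ≡ 3·7 = 21 ≡ 5 (mod 8).
    Then x = 1 + 11·5 = 56, valid modulo lcm(11, 8) = 88: x ≡ 56 (mod 88).
  Combine with x ≡ 7 (mod 13): since gcd(88, 13) = 1, we get a unique residue mod 1144.
    Write x = 56 + 88·t and substitute into x ≡ 7 (mod 13): 88·t ≡ 7 − 56 = -49 (mod 13).
    Reduce coefficients mod 13: 10·t ≡ 3 (mod 13).
    The inverse of 10 mod 13 is 4 (since 10·4 = 40 = 3·13 + 1), so t ≡ 4·3 = 12 ≡ 12 (mod 13).
    Then x = 56 + 88·12 = 1112, valid modulo lcm(88, 13) = 1144: x ≡ 1112 (mod 1144).
Verify: 1112 mod 11 = 1 ✓, 1112 mod 8 = 0 ✓, 1112 mod 13 = 7 ✓.

x ≡ 1112 (mod 1144).


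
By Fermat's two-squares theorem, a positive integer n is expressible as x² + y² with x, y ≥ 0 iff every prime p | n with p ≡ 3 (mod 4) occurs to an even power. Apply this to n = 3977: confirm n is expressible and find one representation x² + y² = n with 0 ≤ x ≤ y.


Step 1: Factor n = 3977 = 41 · 97.
Step 2: Check the mod-4 condition on each prime factor: 41 ≡ 1 (mod 4), exponent 1; 97 ≡ 1 (mod 4), exponent 1.
All primes ≡ 3 (mod 4) appear to even exponent (or don't appear), so by the two-squares theorem n IS expressible as a sum of two squares.
Step 3: Build a representation. Here n = 41 · 97 is a product of primes ≡ 1 (mod 4). Each prime p ≡ 1 (mod 4) is itself a sum of two squares; find a² by testing p − a² for a perfect square:
  41: 41 − 1² = 40, 41 − 2² = 37, 41 − 3² = 32, 41 − 4² = 25 = 5² ⇒ 41 = 4² + 5².
  97: 97 − 1² = 96, 97 − 2² = 93, 97 − 3² = 88, 97 − 4² = 81 = 9² ⇒ 97 = 4² + 9².
  Combine using the Brahmagupta–Fibonacci identity (a² + b²)(c² + d²) = (ac − bd)² + (ad + bc)² = (ac + bd)² + (ad − bc)²:
  41 · 97 = 3977: from (4² + 5²)(4² + 9²), take (4·4 − 5·9, 4·9 + 5·4) = (16 − 45, 36 + 20) = (-29, 56); dropping signs (only squares matter) gives (29, 56); check 29² + 56² = 841 + 3136 = 3977 ✓.
Step 4: Order so x ≤ y and verify: 29² + 56² = 841 + 3136 = 3977 = n. ✓

n = 3977 = 29² + 56² (one valid representation with x ≤ y).


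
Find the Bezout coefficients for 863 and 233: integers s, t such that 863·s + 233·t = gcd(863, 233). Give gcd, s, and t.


Euclidean algorithm on (863, 233) — divide until remainder is 0:
  863 = 3 · 233 + 164
  233 = 1 · 164 + 69
  164 = 2 · 69 + 26
  69 = 2 · 26 + 17
  26 = 1 · 17 + 9
  17 = 1 · 9 + 8
  9 = 1 · 8 + 1
  8 = 8 · 1 + 0
gcd(863, 233) = 1.
Track Bezout coefficients alongside the remainders: start with r₀ = 863 = a·1 + b·0 (s = 1, t = 0) and r₁ = 233 = a·0 + b·1 (s = 0, t = 1); each new remainder r_{k+1} = r_{k-1} − q_k·r_k inherits s_{k+1} = s_{k-1} − q_k·s_k, t_{k+1} = t_{k-1} − q_k·t_k, so r_k = a·s_k + b·t_k at every step:
  q = 3: r = 164, s = 1 − 3·0 = 1, t = 0 − 3·1 = -3  (check: 863·1 + 233·(-3) = 164)
  q = 1: r = 69, s = 0 − 1·1 = -1, t = 1 − 1·(-3) = 4  (check: 863·(-1) + 233·4 = 69)
  q = 2: r = 26, s = 1 − 2·(-1) = 3, t = -3 − 2·4 = -11  (check: 863·3 + 233·(-11) = 26)
  q = 2: r = 17, s = -1 − 2·3 = -7, t = 4 − 2·(-11) = 26  (check: 863·(-7) + 233·26 = 17)
  q = 1: r = 9, s = 3 − 1·(-7) = 10, t = -11 − 1·26 = -37  (check: 863·10 + 233·(-37) = 9)
  q = 1: r = 8, s = -7 − 1·10 = -17, t = 26 − 1·(-37) = 63  (check: 863·(-17) + 233·63 = 8)
  q = 1: r = 1, s = 10 − 1·(-17) = 27, t = -37 − 1·63 = -100  (check: 863·27 + 233·(-100) = 1)
The row with r = 1 (the gcd) gives the Bezout coefficients s = 27, t = -100.
Result: 863 · (27) + 233 · (-100) = 1.

gcd(863, 233) = 1; s = 27, t = -100 (check: 863·27 + 233·(-100) = 1).


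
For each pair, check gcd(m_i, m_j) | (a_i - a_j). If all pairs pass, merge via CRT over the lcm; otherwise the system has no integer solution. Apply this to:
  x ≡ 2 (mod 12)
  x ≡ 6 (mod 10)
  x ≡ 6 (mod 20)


Moduli 12, 10, 20 are not pairwise coprime, so CRT works modulo lcm(m_i) when all pairwise compatibility conditions hold.
Pairwise compatibility: gcd(m_i, m_j) must divide a_i - a_j for every pair.
Merge one congruence at a time:
  Start: x ≡ 2 (mod 12).
  Combine with x ≡ 6 (mod 10): gcd(12, 10) = 2; 6 - 2 = 4, which IS divisible by 2, so compatible.
    Write x = 2 + 12·t and substitute into x ≡ 6 (mod 10): 12·t ≡ 6 − 2 = 4 (mod 10).
    Divide the congruence (and modulus) by g = 2: 6·t ≡ 2 (mod 5).
    Reduce coefficients mod 5: 1·t ≡ 2 (mod 5).
    So t ≡ 2 (mod 5).
    Then x = 2 + 12·2 = 26, valid modulo lcm(12, 10) = 60: x ≡ 26 (mod 60).
  Combine with x ≡ 6 (mod 20): gcd(60, 20) = 20; 6 - 26 = -20, which IS divisible by 20, so compatible.
    Write x = 26 + 60·t and substitute into x ≡ 6 (mod 20): 60·t ≡ 6 − 26 = -20 (mod 20).
    Divide the congruence (and modulus) by g = 20: 3·t ≡ -1 (mod 1).
    Modulo 1 every t works; take t = 0.
    Then x = 26 + 60·0 = 26, valid modulo lcm(60, 20) = 60: x ≡ 26 (mod 60).
Verify: 26 mod 12 = 2, 26 mod 10 = 6, 26 mod 20 = 6.

x ≡ 26 (mod 60).


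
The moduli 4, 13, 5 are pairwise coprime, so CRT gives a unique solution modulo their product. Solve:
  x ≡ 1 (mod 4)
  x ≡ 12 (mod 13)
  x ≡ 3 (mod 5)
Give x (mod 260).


Moduli 4, 13, 5 are pairwise coprime; by CRT there is a unique solution modulo M = 4 · 13 · 5 = 260.
Solve pairwise, accumulating the modulus:
  Start with x ≡ 1 (mod 4).
  Combine with x ≡ 12 (mod 13): since gcd(4, 13) = 1, we get a unique residue mod 52.
    Write x = 1 + 4·t and substitute into x ≡ 12 (mod 13): 4·t ≡ 12 − 1 = 11 (mod 13).
    The inverse of 4 mod 13 is 10 (since 4·10 = 40 = 3·13 + 1), so t ≡ 10·11 = 110 ≡ 6 (mod 13).
    Then x = 1 + 4·6 = 25, valid modulo lcm(4, 13) = 52: x ≡ 25 (mod 52).
  Combine with x ≡ 3 (mod 5): since gcd(52, 5) = 1, we get a unique residue mod 260.
    Write x = 25 + 52·t and substitute into x ≡ 3 (mod 5): 52·t ≡ 3 − 25 = -22 (mod 5).
    Reduce coefficients mod 5: 2·t ≡ 3 (mod 5).
    The inverse of 2 mod 5 is 3 (since 2·3 = 6 = 1·5 + 1), so t ≡ 3·3 = 9 ≡ 4 (mod 5).
    Then x = 25 + 52·4 = 233, valid modulo lcm(52, 5) = 260: x ≡ 233 (mod 260).
Verify: 233 mod 4 = 1 ✓, 233 mod 13 = 12 ✓, 233 mod 5 = 3 ✓.

x ≡ 233 (mod 260).


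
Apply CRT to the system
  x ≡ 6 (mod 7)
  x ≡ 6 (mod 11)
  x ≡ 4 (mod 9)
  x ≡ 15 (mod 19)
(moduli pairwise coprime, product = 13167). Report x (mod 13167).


Product of moduli M = 7 · 11 · 9 · 19 = 13167.
Merge one congruence at a time:
  Start: x ≡ 6 (mod 7).
  Combine with x ≡ 6 (mod 11); new modulus lcm = 77.
    Write x = 6 + 7·t and substitute into x ≡ 6 (mod 11): 7·t ≡ 6 − 6 = 0 (mod 11).
    The inverse of 7 mod 11 is 8 (since 7·8 = 56 = 5·11 + 1), so t ≡ 8·0 = 0 ≡ 0 (mod 11).
    Then x = 6 + 7·0 = 6, valid modulo lcm(7, 11) = 77: x ≡ 6 (mod 77).
  Combine with x ≡ 4 (mod 9); new modulus lcm = 693.
    Write x = 6 + 77·t and substitute into x ≡ 4 (mod 9): 77·t ≡ 4 − 6 = -2 (mod 9).
    Reduce coefficients mod 9: 5·t ≡ 7 (mod 9).
    The inverse of 5 mod 9 is 2 (since 5·2 = 10 = 1·9 + 1), so t ≡ 2·7 = 14 ≡ 5 (mod 9).
    Then x = 6 + 77·5 = 391, valid modulo lcm(77, 9) = 693: x ≡ 391 (mod 693).
  Combine with x ≡ 15 (mod 19); new modulus lcm = 13167.
    Write x = 391 + 693·t and substitute into x ≡ 15 (mod 19): 693·t ≡ 15 − 391 = -376 (mod 19).
    Reduce coefficients mod 19: 9·t ≡ 4 (mod 19).
    The inverse of 9 mod 19 is 17 (since 9·17 = 153 = 8·19 + 1), so t ≡ 17·4 = 68 ≡ 11 (mod 19).
    Then x = 391 + 693·11 = 8014, valid modulo lcm(693, 19) = 13167: x ≡ 8014 (mod 13167).
Verify against each original: 8014 mod 7 = 6, 8014 mod 11 = 6, 8014 mod 9 = 4, 8014 mod 19 = 15.

x ≡ 8014 (mod 13167).


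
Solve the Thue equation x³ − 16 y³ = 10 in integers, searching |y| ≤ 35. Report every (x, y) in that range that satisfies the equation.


The equation is x³ - 16y³ = 10. For fixed y, x³ = 16·y³ + 10, so a solution requires the RHS to be a perfect cube.
Strategy: iterate y from -35 to 35, compute RHS = 16·y³ + 10, and check whether it is a (positive or negative) perfect cube.
Check small values of y:
  y = 0: RHS = 10 is not a perfect cube.
  y = 1: RHS = 26 is not a perfect cube.
  y = -1: RHS = -6 is not a perfect cube.
  y = 2: RHS = 138 is not a perfect cube.
  y = -2: RHS = -118 is not a perfect cube.
  y = 3: RHS = 442 is not a perfect cube.
  y = -3: RHS = -422 is not a perfect cube.
Continuing the search up to |y| = 35 finds no solutions either.
No (x, y) in the scanned range satisfies the equation.

No integer solutions with |y| ≤ 35.


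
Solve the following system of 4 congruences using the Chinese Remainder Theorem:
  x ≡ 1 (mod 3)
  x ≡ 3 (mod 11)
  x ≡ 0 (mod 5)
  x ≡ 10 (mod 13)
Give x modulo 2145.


Product of moduli M = 3 · 11 · 5 · 13 = 2145.
Merge one congruence at a time:
  Start: x ≡ 1 (mod 3).
  Combine with x ≡ 3 (mod 11); new modulus lcm = 33.
    Write x = 1 + 3·t and substitute into x ≡ 3 (mod 11): 3·t ≡ 3 − 1 = 2 (mod 11).
    The inverse of 3 mod 11 is 4 (since 3·4 = 12 = 1·11 + 1), so t ≡ 4·2 = 8 ≡ 8 (mod 11).
    Then x = 1 + 3·8 = 25, valid modulo lcm(3, 11) = 33: x ≡ 25 (mod 33).
  Combine with x ≡ 0 (mod 5); new modulus lcm = 165.
    Write x = 25 + 33·t and substitute into x ≡ 0 (mod 5): 33·t ≡ 0 − 25 = -25 (mod 5).
    Reduce coefficients mod 5: 3·t ≡ 0 (mod 5).
    The inverse of 3 mod 5 is 2 (since 3·2 = 6 = 1·5 + 1), so t ≡ 2·0 = 0 ≡ 0 (mod 5).
    Then x = 25 + 33·0 = 25, valid modulo lcm(33, 5) = 165: x ≡ 25 (mod 165).
  Combine with x ≡ 10 (mod 13); new modulus lcm = 2145.
    Write x = 25 + 165·t and substitute into x ≡ 10 (mod 13): 165·t ≡ 10 − 25 = -15 (mod 13).
    Reduce coefficients mod 13: 9·t ≡ 11 (mod 13).
    The inverse of 9 mod 13 is 3 (since 9·3 = 27 = 2·13 + 1), so t ≡ 3·11 = 33 ≡ 7 (mod 13).
    Then x = 25 + 165·7 = 1180, valid modulo lcm(165, 13) = 2145: x ≡ 1180 (mod 2145).
Verify against each original: 1180 mod 3 = 1, 1180 mod 11 = 3, 1180 mod 5 = 0, 1180 mod 13 = 10.

x ≡ 1180 (mod 2145).
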